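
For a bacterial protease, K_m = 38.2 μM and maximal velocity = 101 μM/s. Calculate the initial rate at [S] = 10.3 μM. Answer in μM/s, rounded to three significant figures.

21.4 μM/s

v = Vmax·[S]/(Km + [S]) = 101 × 10.3 / (38.2 + 10.3)
  = 1040 / 48.50 = 21.4 μM/s.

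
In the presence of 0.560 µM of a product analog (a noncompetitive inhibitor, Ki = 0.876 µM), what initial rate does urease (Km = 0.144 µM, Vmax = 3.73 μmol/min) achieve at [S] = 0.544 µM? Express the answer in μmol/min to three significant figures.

1.80 μmol/min

α = 1 + [I]/Ki = 1 + 0.560/0.876 = 1.639.
For a noncompetitive inhibitor, Vmax is reduced to Vmax/α while Km is unchanged: Km,app = 0.144 µM, Vmax,app = 2.28 μmol/min.
v = Vmax,app·[S]/(Km,app + [S]) = 2.28 × 0.544/(0.144 + 0.544) = 1.80 μmol/min.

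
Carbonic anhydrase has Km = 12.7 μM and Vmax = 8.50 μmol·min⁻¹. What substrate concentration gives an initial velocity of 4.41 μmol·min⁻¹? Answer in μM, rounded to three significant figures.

Rearranging v = Vmax[S]/(Km+[S]) gives [S] = Km·v/(Vmax − v).
[S] = 12.7 × 4.41 / (8.50 − 4.41) = 56.01/4.090 = 13.7 μM.

13.7 μM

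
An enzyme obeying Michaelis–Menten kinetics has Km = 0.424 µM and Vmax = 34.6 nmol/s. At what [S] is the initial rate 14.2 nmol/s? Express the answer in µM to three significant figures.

The required fractional saturation is v/Vmax = 14.2/34.6 = 0.4104.
Then [S]/(Km+[S]) = 0.4104 ⇒ [S] = 0.424 × 0.4104/(1 − 0.4104) = 0.295 µM.

0.295 µM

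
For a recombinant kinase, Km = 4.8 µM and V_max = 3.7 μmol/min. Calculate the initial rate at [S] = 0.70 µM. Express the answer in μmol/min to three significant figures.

v = Vmax·[S]/(Km + [S]) = 3.7 × 0.70 / (4.8 + 0.70)
  = 2.590 / 5.500 = 0.471 μmol/min.

0.471 μmol/min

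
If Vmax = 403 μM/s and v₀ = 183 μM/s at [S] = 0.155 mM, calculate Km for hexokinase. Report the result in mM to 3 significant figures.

0.186 mM

v/Vmax = 183/403 = 0.4541 = [S]/(Km+[S]).
So Km + [S] = [S]/0.4541 = 0.3413 mM, giving Km = 0.3413 − 0.155 = 0.186 mM.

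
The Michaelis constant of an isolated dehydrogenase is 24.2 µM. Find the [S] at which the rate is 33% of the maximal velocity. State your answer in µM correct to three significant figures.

11.9 µM

v/Vmax = [S]/(Km+[S]) = 0.33, so [S] = Km·0.33/(1 − 0.33) = 24.2 × 0.4925.
[S] = 11.9 µM.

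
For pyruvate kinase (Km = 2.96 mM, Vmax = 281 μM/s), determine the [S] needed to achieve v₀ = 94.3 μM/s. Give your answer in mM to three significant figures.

1.50 mM

The required fractional saturation is v/Vmax = 94.3/281 = 0.3356.
Then [S]/(Km+[S]) = 0.3356 ⇒ [S] = 2.96 × 0.3356/(1 − 0.3356) = 1.50 mM.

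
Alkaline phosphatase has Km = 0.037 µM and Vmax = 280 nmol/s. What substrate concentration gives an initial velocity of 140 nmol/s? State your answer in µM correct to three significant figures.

The required fractional saturation is v/Vmax = 140/280 = 0.5000.
Then [S]/(Km+[S]) = 0.5000 ⇒ [S] = 0.037 × 0.5000/(1 − 0.5000) = 0.0370 µM.

0.0370 µM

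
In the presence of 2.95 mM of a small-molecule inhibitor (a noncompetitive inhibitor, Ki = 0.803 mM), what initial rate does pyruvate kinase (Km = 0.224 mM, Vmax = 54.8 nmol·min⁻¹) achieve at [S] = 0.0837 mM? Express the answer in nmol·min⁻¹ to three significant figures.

3.19 nmol·min⁻¹

α = 1 + [I]/Ki = 1 + 2.95/0.803 = 4.674.
For a noncompetitive inhibitor, Vmax is reduced to Vmax/α while Km is unchanged: Km,app = 0.224 mM, Vmax,app = 11.7 nmol·min⁻¹.
v = Vmax,app·[S]/(Km,app + [S]) = 11.7 × 0.0837/(0.224 + 0.0837) = 3.19 nmol·min⁻¹.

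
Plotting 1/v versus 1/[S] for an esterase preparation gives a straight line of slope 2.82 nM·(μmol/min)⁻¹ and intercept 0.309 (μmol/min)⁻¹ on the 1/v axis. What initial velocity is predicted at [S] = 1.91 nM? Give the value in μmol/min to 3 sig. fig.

The y-intercept is 1/Vmax, so Vmax = 1/0.309 = 3.24 μmol/min.
The slope is Km/Vmax, so Km = 2.82 × 3.24 = 9.13 nM.
Then v = 3.24 × 1.91/(9.13 + 1.91) = 0.560 μmol/min.

0.560 μmol/min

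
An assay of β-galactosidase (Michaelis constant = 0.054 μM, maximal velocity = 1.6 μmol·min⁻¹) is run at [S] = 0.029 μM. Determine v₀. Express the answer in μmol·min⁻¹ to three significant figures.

0.559 μmol·min⁻¹

v = Vmax·[S]/(Km + [S]) = 1.6 × 0.029 / (0.054 + 0.029)
  = 0.04640 / 0.08300 = 0.559 μmol·min⁻¹.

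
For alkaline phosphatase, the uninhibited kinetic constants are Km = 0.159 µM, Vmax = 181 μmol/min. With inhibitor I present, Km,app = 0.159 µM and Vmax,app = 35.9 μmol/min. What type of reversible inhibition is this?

noncompetitive

Vmax decreases (181 → 35.9 μmol/min) while Km is unchanged — pure noncompetitive inhibition.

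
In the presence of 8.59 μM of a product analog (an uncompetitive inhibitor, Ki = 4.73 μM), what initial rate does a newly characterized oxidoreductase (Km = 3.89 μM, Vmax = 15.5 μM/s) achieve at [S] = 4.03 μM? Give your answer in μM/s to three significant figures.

With α = 1 + [I]/Ki = 1 + 8.59/4.73 = 2.816, the uncompetitive rate law is v = (Vmax/α)·[S] / (Km/α + [S]).
v = (15.5/2.816)×4.03 / (3.89/2.816 + 4.03) = 22.18/5.411 = 4.10 μM/s.

4.10 μM/s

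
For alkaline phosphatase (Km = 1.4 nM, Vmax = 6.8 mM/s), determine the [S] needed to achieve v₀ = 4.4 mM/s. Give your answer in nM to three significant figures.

2.57 nM

The required fractional saturation is v/Vmax = 4.4/6.8 = 0.6471.
Then [S]/(Km+[S]) = 0.6471 ⇒ [S] = 1.4 × 0.6471/(1 − 0.6471) = 2.57 nM.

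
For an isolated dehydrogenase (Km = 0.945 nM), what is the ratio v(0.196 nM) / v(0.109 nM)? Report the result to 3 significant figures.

The fractional saturations are [S]/(Km+[S]) = 0.109/1.054 = 0.1034 and 0.196/1.141 = 0.1718.
v₂/v₁ is just their ratio: 0.1718/0.1034 = 1.66.

1.66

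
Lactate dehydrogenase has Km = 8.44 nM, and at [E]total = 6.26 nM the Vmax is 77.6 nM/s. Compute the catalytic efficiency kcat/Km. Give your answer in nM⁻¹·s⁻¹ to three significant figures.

1.47 nM⁻¹·s⁻¹

kcat = Vmax/[E]total = 77.6/6.26 = 12.4 s⁻¹.
kcat/Km = 12.4/8.44 = 1.47 nM⁻¹·s⁻¹.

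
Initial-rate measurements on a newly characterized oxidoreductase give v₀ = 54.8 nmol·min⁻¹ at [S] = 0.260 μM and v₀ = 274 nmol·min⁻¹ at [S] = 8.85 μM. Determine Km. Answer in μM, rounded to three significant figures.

1.22 μM

In reciprocal form, 1/v = (Km/Vmax)·(1/[S]) + 1/Vmax. The two points give (1/[S], 1/v) = (3.846, 0.01825) and (0.1130, 0.003650).
Slope = (0.01825 − 0.003650)/(3.846 − 0.1130) = 0.003911; intercept = 0.01825 − 0.003911×3.846 = 0.003208.
Vmax = 1/intercept = 312 nmol·min⁻¹; Km = slope × Vmax = 0.003911 × 312 = 1.22 μM.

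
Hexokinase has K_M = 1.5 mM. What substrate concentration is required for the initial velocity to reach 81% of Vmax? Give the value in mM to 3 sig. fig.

v/Vmax = [S]/(Km+[S]) = 0.81, so [S] = Km·0.81/(1 − 0.81) = 1.5 × 4.263.
[S] = 6.39 mM.

6.39 mM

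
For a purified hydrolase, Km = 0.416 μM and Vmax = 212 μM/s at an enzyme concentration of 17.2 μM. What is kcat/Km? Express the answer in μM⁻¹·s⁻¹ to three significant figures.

kcat = Vmax/[E]total = 212/17.2 = 12.3 s⁻¹.
kcat/Km = 12.3/0.416 = 29.6 μM⁻¹·s⁻¹.

29.6 μM⁻¹·s⁻¹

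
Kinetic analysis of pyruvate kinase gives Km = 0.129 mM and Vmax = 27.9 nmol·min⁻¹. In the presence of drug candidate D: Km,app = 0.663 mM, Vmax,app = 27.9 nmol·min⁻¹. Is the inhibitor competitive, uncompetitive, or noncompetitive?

Km increases (0.129 → 0.663 mM) while Vmax is unchanged — the hallmark of competitive inhibition.

competitive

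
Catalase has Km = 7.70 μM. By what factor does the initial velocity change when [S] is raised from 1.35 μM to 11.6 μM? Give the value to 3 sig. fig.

The fractional saturations are [S]/(Km+[S]) = 1.35/9.050 = 0.1492 and 11.6/19.30 = 0.6010.
v₂/v₁ is just their ratio: 0.6010/0.1492 = 4.03.

4.03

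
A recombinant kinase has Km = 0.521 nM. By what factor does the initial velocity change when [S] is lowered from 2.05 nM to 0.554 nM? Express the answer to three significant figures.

0.646

The fractional saturations are [S]/(Km+[S]) = 2.05/2.571 = 0.7974 and 0.554/1.075 = 0.5153.
v₂/v₁ is just their ratio: 0.5153/0.7974 = 0.646.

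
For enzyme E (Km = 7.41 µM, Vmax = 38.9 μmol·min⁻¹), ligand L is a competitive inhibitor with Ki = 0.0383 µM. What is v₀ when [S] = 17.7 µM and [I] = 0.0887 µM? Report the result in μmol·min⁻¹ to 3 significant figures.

16.3 μmol·min⁻¹

With α = 1 + [I]/Ki = 1 + 0.0887/0.0383 = 3.316, the competitive rate law is v = Vmax[S] / (αKm + [S]).
v = 38.9×17.7 / (3.316×7.41 + 17.7) = 688.5/42.27 = 16.3 μmol·min⁻¹.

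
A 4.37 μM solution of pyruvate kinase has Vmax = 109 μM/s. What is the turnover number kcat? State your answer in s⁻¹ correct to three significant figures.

kcat = Vmax/[E]total = 109 μM/s / 4.37 μM = 24.9 s⁻¹.

24.9 s⁻¹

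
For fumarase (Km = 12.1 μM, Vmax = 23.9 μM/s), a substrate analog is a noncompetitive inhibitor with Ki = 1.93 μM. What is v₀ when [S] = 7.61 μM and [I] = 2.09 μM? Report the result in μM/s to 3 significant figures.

4.43 μM/s

α = 1 + [I]/Ki = 1 + 2.09/1.93 = 2.083.
For a noncompetitive inhibitor, Vmax is reduced to Vmax/α while Km is unchanged: Km,app = 12.1 μM, Vmax,app = 11.5 μM/s.
v = Vmax,app·[S]/(Km,app + [S]) = 11.5 × 7.61/(12.1 + 7.61) = 4.43 μM/s.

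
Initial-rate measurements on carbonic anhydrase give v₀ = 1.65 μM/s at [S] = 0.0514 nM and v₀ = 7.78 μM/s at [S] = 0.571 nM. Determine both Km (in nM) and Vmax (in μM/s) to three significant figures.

Km = 0.332 nM; Vmax = 12.3 μM/s

From v = Vmax[S]/(Km+[S]), each point gives Vmax = v(Km+[S])/[S].
Equating: 1.65(Km+0.0514)/0.0514 = 7.78(Km+0.571)/0.571.
32.10·Km + 1.65 = 13.63·Km + 7.78, so (32.10 − 13.63)·Km = 7.78 − 1.65.
Km = 6.130/18.48 = 0.332 nM; then Vmax = 1.65(0.332+0.0514)/0.0514 = 12.3 μM/s.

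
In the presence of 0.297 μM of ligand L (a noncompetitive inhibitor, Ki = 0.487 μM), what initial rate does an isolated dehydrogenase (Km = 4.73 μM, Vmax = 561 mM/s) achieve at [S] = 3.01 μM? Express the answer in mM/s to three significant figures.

With α = 1 + [I]/Ki = 1 + 0.297/0.487 = 1.610, the noncompetitive rate law is v = (Vmax/α)·[S] / (Km + [S]).
v = (561/1.610)×3.01 / (4.73 + 3.01) = 1049/7.740 = 136 mM/s.

136 mM/s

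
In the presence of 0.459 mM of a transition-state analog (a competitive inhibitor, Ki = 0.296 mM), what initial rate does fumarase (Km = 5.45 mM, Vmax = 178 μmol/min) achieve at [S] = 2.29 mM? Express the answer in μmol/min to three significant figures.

25.2 μmol/min

α = 1 + [I]/Ki = 1 + 0.459/0.296 = 2.551.
For a competitive inhibitor, Vmax is unchanged and the apparent Km becomes α·Km: Km,app = 13.9 mM, Vmax,app = 178 μmol/min.
v = Vmax,app·[S]/(Km,app + [S]) = 178 × 2.29/(13.9 + 2.29) = 25.2 μmol/min.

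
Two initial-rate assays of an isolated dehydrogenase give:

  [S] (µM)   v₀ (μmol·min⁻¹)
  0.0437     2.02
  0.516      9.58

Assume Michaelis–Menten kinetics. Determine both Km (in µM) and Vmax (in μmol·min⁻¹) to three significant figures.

Km = 0.273 µM; Vmax = 14.7 μmol·min⁻¹

From v = Vmax[S]/(Km+[S]), each point gives Vmax = v(Km+[S])/[S].
Equating: 2.02(Km+0.0437)/0.0437 = 9.58(Km+0.516)/0.516.
46.22·Km + 2.02 = 18.57·Km + 9.58, so (46.22 − 18.57)·Km = 9.58 − 2.02.
Km = 7.560/27.66 = 0.273 µM; then Vmax = 2.02(0.273+0.0437)/0.0437 = 14.7 μmol·min⁻¹.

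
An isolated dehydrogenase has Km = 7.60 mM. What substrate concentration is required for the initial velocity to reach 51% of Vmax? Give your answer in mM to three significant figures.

v/Vmax = [S]/(Km+[S]) = 0.51, so [S] = Km·0.51/(1 − 0.51) = 7.60 × 1.041.
[S] = 7.91 mM.

7.91 mM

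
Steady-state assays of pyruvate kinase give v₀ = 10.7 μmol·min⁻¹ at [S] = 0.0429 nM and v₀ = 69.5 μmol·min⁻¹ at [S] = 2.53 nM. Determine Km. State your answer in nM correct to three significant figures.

0.265 nM

From v = Vmax[S]/(Km+[S]), each point gives Vmax = v(Km+[S])/[S].
Equating: 10.7(Km+0.0429)/0.0429 = 69.5(Km+2.53)/2.53.
249.4·Km + 10.7 = 27.47·Km + 69.5, so (249.4 − 27.47)·Km = 69.5 − 10.7.
Km = 58.80/221.9 = 0.265 nM; then Vmax = 10.7(0.265+0.0429)/0.0429 = 76.8 μmol·min⁻¹.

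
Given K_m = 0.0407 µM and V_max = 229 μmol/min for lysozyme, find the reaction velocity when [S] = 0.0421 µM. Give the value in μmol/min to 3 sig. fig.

v = Vmax·[S]/(Km + [S]) = 229 × 0.0421 / (0.0407 + 0.0421)
  = 9.641 / 0.08280 = 116 μmol/min.

116 μmol/min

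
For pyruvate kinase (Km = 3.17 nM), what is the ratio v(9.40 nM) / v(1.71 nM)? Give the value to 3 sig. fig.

2.13

The fractional saturations are [S]/(Km+[S]) = 1.71/4.880 = 0.3504 and 9.40/12.57 = 0.7478.
v₂/v₁ is just their ratio: 0.7478/0.3504 = 2.13.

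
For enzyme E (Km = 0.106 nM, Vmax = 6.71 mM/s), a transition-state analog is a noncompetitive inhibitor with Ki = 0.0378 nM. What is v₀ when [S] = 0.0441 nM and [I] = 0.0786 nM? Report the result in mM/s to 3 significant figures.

With α = 1 + [I]/Ki = 1 + 0.0786/0.0378 = 3.079, the noncompetitive rate law is v = (Vmax/α)·[S] / (Km + [S]).
v = (6.71/3.079)×0.0441 / (0.106 + 0.0441) = 0.09609/0.1501 = 0.640 mM/s.

0.640 mM/s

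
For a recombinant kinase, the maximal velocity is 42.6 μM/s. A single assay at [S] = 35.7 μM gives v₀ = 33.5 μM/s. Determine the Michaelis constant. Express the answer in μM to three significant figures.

9.70 μM

v/Vmax = 33.5/42.6 = 0.7864 = [S]/(Km+[S]).
So Km + [S] = [S]/0.7864 = 45.40 μM, giving Km = 45.40 − 35.7 = 9.70 μM.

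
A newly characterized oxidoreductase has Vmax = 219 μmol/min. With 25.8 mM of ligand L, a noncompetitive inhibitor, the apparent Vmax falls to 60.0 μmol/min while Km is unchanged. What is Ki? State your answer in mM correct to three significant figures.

Noncompetitive: Vmax,app = Vmax/α with α = 1 + [I]/Ki.
α = Vmax/Vmax,app = 219/60.0 = 3.650.
Since α = 1 + [I]/Ki, [I]/Ki = 3.650 − 1 = 2.650 and Ki = 25.8/2.650 = 9.74 mM.

9.74 mM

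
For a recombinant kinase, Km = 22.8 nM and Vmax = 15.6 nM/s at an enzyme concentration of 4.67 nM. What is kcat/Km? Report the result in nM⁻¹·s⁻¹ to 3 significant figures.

kcat = Vmax/[E]total = 15.6/4.67 = 3.34 s⁻¹.
kcat/Km = 3.34/22.8 = 0.147 nM⁻¹·s⁻¹.

0.147 nM⁻¹·s⁻¹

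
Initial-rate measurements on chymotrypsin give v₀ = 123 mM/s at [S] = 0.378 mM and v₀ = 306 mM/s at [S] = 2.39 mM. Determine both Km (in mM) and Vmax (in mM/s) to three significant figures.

From v = Vmax[S]/(Km+[S]), each point gives Vmax = v(Km+[S])/[S].
Equating: 123(Km+0.378)/0.378 = 306(Km+2.39)/2.39.
325.4·Km + 123 = 128.0·Km + 306, so (325.4 − 128.0)·Km = 306 − 123.
Km = 183.0/197.4 = 0.927 mM; then Vmax = 123(0.927+0.378)/0.378 = 425 mM/s.

Km = 0.927 mM; Vmax = 425 mM/s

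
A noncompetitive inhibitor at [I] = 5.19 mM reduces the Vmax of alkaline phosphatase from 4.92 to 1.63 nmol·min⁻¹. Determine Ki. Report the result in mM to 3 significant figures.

2.57 mM

Noncompetitive: Vmax,app = Vmax/α with α = 1 + [I]/Ki.
α = Vmax/Vmax,app = 4.92/1.63 = 3.018.
Since α = 1 + [I]/Ki, [I]/Ki = 3.018 − 1 = 2.018 and Ki = 5.19/2.018 = 2.57 mM.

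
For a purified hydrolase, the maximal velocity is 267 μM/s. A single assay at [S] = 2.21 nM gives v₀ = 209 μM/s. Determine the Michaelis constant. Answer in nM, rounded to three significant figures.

From v = Vmax[S]/(Km+[S]), Km = [S](Vmax − v)/v.
Km = 2.21 × (267 − 209) / 209 = 128.2/209 = 0.613 nM.

0.613 nM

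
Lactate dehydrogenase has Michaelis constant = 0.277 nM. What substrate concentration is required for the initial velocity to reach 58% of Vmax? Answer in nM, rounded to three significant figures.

0.383 nM

v/Vmax = [S]/(Km+[S]) = 0.58, so [S] = Km·0.58/(1 − 0.58) = 0.277 × 1.381.
[S] = 0.383 nM.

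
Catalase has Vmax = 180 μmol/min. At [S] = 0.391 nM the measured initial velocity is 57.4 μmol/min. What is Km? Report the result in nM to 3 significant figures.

0.835 nM

From v = Vmax[S]/(Km+[S]), Km = [S](Vmax − v)/v.
Km = 0.391 × (180 − 57.4) / 57.4 = 47.94/57.4 = 0.835 nM.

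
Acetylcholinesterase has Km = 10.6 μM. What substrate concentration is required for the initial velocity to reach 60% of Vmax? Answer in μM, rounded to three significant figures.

15.9 μM

v/Vmax = [S]/(Km+[S]) = 0.6, so [S] = Km·0.6/(1 − 0.6) = 10.6 × 1.500.
[S] = 15.9 μM.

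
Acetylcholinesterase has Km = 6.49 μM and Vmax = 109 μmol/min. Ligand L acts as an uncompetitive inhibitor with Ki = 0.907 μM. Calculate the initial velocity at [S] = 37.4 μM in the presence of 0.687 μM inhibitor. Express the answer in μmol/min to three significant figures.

With α = 1 + [I]/Ki = 1 + 0.687/0.907 = 1.757, the uncompetitive rate law is v = (Vmax/α)·[S] / (Km/α + [S]).
v = (109/1.757)×37.4 / (6.49/1.757 + 37.4) = 2320/41.09 = 56.4 μmol/min.

56.4 μmol/min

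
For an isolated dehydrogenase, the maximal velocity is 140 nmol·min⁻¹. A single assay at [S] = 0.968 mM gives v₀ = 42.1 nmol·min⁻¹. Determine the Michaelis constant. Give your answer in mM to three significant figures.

2.25 mM

From v = Vmax[S]/(Km+[S]), Km = [S](Vmax − v)/v.
Km = 0.968 × (140 − 42.1) / 42.1 = 94.77/42.1 = 2.25 mM.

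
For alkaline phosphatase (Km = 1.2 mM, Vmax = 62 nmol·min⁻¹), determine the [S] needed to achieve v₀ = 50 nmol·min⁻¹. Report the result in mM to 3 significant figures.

5.00 mM

Rearranging v = Vmax[S]/(Km+[S]) gives [S] = Km·v/(Vmax − v).
[S] = 1.2 × 50 / (62 − 50) = 60.00/12.00 = 5.00 mM.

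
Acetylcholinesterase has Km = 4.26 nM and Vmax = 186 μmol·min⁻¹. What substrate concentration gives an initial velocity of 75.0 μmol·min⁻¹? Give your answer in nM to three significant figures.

The required fractional saturation is v/Vmax = 75.0/186 = 0.4032.
Then [S]/(Km+[S]) = 0.4032 ⇒ [S] = 4.26 × 0.4032/(1 − 0.4032) = 2.88 nM.

2.88 nM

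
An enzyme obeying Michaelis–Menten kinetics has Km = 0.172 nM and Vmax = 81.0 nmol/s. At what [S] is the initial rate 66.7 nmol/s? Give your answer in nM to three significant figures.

0.802 nM

Rearranging v = Vmax[S]/(Km+[S]) gives [S] = Km·v/(Vmax − v).
[S] = 0.172 × 66.7 / (81.0 − 66.7) = 11.47/14.30 = 0.802 nM.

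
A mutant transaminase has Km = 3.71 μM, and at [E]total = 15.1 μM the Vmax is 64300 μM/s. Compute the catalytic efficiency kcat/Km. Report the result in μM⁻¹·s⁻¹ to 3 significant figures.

1150 μM⁻¹·s⁻¹

kcat = Vmax/[E]total = 64300/15.1 = 4260 s⁻¹.
kcat/Km = 4260/3.71 = 1150 μM⁻¹·s⁻¹.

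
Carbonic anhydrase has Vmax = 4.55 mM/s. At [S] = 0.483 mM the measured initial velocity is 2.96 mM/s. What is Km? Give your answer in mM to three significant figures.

0.259 mM

v/Vmax = 2.96/4.55 = 0.6505 = [S]/(Km+[S]).
So Km + [S] = [S]/0.6505 = 0.7424 mM, giving Km = 0.7424 − 0.483 = 0.259 mM.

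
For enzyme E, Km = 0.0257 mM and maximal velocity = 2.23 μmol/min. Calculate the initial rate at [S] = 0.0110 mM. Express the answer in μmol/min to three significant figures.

0.668 μmol/min

[S]/(Km+[S]) = 0.0110/0.03670 = 0.2997, the fractional saturation.
v = 0.2997 × Vmax = 0.2997 × 2.23 = 0.668 μmol/min.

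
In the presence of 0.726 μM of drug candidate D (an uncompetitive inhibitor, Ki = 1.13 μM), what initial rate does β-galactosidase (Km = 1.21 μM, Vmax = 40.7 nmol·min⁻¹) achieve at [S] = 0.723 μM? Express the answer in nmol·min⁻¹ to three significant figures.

12.3 nmol·min⁻¹

With α = 1 + [I]/Ki = 1 + 0.726/1.13 = 1.642, the uncompetitive rate law is v = (Vmax/α)·[S] / (Km/α + [S]).
v = (40.7/1.642)×0.723 / (1.21/1.642 + 0.723) = 17.92/1.460 = 12.3 nmol·min⁻¹.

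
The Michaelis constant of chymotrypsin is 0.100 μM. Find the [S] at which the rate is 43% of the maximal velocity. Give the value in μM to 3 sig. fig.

0.0754 μM

v/Vmax = [S]/(Km+[S]) = 0.43, so [S] = Km·0.43/(1 − 0.43) = 0.100 × 0.7544.
[S] = 0.0754 μM.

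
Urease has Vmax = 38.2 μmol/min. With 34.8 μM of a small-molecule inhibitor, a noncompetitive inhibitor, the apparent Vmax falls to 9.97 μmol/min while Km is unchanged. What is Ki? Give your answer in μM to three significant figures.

Noncompetitive: Vmax,app = Vmax/α with α = 1 + [I]/Ki.
α = Vmax/Vmax,app = 38.2/9.97 = 3.831.
Ki = [I]/(α − 1) = 34.8/2.831 = 12.3 μM.

12.3 μM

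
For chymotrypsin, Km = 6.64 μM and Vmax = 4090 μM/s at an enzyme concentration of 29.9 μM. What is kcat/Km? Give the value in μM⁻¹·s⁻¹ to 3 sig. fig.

20.6 μM⁻¹·s⁻¹

kcat = Vmax/[E]total = 4090/29.9 = 137 s⁻¹.
kcat/Km = 137/6.64 = 20.6 μM⁻¹·s⁻¹.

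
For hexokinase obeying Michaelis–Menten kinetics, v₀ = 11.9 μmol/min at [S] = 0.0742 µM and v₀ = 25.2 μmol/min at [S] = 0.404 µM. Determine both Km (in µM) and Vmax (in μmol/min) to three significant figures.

Km = 0.136 µM; Vmax = 33.7 μmol/min

In reciprocal form, 1/v = (Km/Vmax)·(1/[S]) + 1/Vmax. The two points give (1/[S], 1/v) = (13.48, 0.08403) and (2.475, 0.03968).
Slope = (0.08403 − 0.03968)/(13.48 − 2.475) = 0.004031; intercept = 0.08403 − 0.004031×13.48 = 0.02970.
Vmax = 1/intercept = 33.7 μmol/min; Km = slope × Vmax = 0.004031 × 33.7 = 0.136 µM.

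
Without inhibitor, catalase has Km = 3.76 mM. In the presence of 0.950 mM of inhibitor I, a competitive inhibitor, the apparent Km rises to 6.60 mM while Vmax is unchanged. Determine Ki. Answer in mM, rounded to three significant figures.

1.26 mM

Competitive: Km,app = α·Km with α = 1 + [I]/Ki.
α = Km,app/Km = 6.60/3.76 = 1.755.
Ki = [I]/(α − 1) = 0.950/0.7553 = 1.26 mM.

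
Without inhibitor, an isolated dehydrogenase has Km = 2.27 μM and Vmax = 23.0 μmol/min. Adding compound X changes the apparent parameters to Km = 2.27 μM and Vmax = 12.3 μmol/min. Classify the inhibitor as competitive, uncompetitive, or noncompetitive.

noncompetitive

Vmax decreases (23.0 → 12.3 μmol/min) while Km is unchanged — pure noncompetitive inhibition.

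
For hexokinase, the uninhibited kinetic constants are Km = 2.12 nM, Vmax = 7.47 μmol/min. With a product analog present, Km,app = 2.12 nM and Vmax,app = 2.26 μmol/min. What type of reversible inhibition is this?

Vmax decreases (7.47 → 2.26 μmol/min) while Km is unchanged — pure noncompetitive inhibition.

noncompetitive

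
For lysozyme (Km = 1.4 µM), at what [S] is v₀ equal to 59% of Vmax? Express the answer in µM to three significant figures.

2.01 µM

v/Vmax = [S]/(Km+[S]) = 0.59, so [S] = Km·0.59/(1 − 0.59) = 1.4 × 1.439.
[S] = 2.01 µM.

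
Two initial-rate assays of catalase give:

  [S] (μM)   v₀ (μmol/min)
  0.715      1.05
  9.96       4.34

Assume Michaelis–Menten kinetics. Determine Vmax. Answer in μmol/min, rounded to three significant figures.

From v = Vmax[S]/(Km+[S]), each point gives Vmax = v(Km+[S])/[S].
Equating: 1.05(Km+0.715)/0.715 = 4.34(Km+9.96)/9.96.
1.469·Km + 1.05 = 0.4357·Km + 4.34, so (1.469 − 0.4357)·Km = 4.34 − 1.05.
Km = 3.290/1.033 = 3.19 μM; then Vmax = 1.05(3.19+0.715)/0.715 = 5.73 μmol/min.

5.73 μmol/min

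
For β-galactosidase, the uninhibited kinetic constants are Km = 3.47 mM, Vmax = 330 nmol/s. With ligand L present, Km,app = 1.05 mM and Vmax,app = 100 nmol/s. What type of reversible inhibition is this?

Both Km and Vmax decrease by the same factor (~3.29-fold) — characteristic of uncompetitive inhibition.

uncompetitive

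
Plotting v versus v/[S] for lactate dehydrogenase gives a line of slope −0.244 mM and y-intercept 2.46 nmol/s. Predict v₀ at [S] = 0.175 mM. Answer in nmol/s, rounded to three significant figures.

1.03 nmol/s

In the Eadie–Hofstee form v = Vmax − Km·(v/[S]), the slope is −Km and the intercept is Vmax, so Km = 0.244 mM and Vmax = 2.46 nmol/s.
v = 2.46 × 0.175/(0.244 + 0.175) = 1.03 nmol/s.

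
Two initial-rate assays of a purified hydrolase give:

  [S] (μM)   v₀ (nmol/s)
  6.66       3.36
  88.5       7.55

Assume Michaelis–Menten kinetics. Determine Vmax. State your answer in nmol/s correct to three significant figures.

From v = Vmax[S]/(Km+[S]), each point gives Vmax = v(Km+[S])/[S].
Equating: 3.36(Km+6.66)/6.66 = 7.55(Km+88.5)/88.5.
0.5045·Km + 3.36 = 0.08531·Km + 7.55, so (0.5045 − 0.08531)·Km = 7.55 − 3.36.
Km = 4.190/0.4192 = 10.0 μM; then Vmax = 3.36(10.0+6.66)/6.66 = 8.40 nmol/s.

8.40 nmol/s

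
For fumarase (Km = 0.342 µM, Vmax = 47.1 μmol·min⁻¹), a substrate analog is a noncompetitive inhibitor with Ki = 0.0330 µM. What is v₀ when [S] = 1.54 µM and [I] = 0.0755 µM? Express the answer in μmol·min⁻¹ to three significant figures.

With α = 1 + [I]/Ki = 1 + 0.0755/0.0330 = 3.288, the noncompetitive rate law is v = (Vmax/α)·[S] / (Km + [S]).
v = (47.1/3.288)×1.54 / (0.342 + 1.54) = 22.06/1.882 = 11.7 μmol·min⁻¹.

11.7 μmol·min⁻¹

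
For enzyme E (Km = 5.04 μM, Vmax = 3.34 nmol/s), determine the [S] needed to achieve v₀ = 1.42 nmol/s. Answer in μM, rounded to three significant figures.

3.73 μM

Rearranging v = Vmax[S]/(Km+[S]) gives [S] = Km·v/(Vmax − v).
[S] = 5.04 × 1.42 / (3.34 − 1.42) = 7.157/1.920 = 3.73 μM.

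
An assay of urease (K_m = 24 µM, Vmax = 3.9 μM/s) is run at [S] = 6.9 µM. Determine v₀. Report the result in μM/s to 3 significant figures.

v = Vmax·[S]/(Km + [S]) = 3.9 × 6.9 / (24 + 6.9)
  = 26.91 / 30.90 = 0.871 μM/s.

0.871 μM/s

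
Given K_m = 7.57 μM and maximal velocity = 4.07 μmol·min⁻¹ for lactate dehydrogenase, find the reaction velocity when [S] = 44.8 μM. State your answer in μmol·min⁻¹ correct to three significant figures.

[S]/(Km+[S]) = 44.8/52.37 = 0.8555, the fractional saturation.
v = 0.8555 × Vmax = 0.8555 × 4.07 = 3.48 μmol·min⁻¹.

3.48 μmol·min⁻¹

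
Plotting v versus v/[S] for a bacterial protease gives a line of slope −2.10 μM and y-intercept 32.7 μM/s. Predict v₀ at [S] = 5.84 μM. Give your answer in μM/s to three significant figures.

24.1 μM/s

In the Eadie–Hofstee form v = Vmax − Km·(v/[S]), the slope is −Km and the intercept is Vmax, so Km = 2.10 μM and Vmax = 32.7 μM/s.
v = 32.7 × 5.84/(2.10 + 5.84) = 24.1 μM/s.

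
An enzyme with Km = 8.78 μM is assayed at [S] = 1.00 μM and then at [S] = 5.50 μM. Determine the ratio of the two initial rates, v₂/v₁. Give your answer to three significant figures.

Since Vmax cancels, v₂/v₁ = [S]₂(Km+[S]₁) / [S]₁(Km+[S]₂).
= 5.50×(8.78+1.00) / (1.00×(8.78+5.50)) = 53.79/14.28 = 3.77.

3.77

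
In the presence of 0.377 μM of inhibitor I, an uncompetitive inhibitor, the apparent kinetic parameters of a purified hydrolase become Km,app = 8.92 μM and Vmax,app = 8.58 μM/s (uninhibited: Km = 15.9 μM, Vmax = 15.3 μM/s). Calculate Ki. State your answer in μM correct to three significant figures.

Uncompetitive: Vmax,app = Vmax/α (and Km,app = Km/α) with α = 1 + [I]/Ki.
α = Vmax/Vmax,app = 15.3/8.58 = 1.783.
Ki = [I]/(α − 1) = 0.377/0.7832 = 0.481 μM.

0.481 μM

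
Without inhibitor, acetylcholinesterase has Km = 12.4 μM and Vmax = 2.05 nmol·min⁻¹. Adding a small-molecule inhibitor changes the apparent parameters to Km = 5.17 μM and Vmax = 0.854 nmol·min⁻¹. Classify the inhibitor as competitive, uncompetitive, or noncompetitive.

Both Km and Vmax decrease by the same factor (~2.40-fold) — characteristic of uncompetitive inhibition.

uncompetitive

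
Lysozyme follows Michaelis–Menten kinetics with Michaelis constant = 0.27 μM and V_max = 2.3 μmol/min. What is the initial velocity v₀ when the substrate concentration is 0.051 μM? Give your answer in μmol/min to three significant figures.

0.365 μmol/min

v = Vmax·[S]/(Km + [S]) = 2.3 × 0.051 / (0.27 + 0.051)
  = 0.1173 / 0.3210 = 0.365 μmol/min.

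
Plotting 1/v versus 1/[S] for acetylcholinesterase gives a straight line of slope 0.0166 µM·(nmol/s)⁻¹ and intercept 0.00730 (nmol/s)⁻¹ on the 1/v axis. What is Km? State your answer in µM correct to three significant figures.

y-intercept = 1/Vmax ⇒ Vmax = 137 nmol/s; slope = Km/Vmax ⇒ Km = slope × Vmax.
Km = 0.0166 × 137 = 2.27 µM.

2.27 µM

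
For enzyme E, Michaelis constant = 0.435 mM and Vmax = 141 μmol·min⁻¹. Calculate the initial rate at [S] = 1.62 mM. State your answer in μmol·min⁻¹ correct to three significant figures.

111 μmol·min⁻¹

[S]/(Km+[S]) = 1.62/2.055 = 0.7883, the fractional saturation.
v = 0.7883 × Vmax = 0.7883 × 141 = 111 μmol·min⁻¹.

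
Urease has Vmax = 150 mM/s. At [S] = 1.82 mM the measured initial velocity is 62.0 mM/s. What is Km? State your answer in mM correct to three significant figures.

2.58 mM

From v = Vmax[S]/(Km+[S]), Km = [S](Vmax − v)/v.
Km = 1.82 × (150 − 62.0) / 62.0 = 160.2/62.0 = 2.58 mM.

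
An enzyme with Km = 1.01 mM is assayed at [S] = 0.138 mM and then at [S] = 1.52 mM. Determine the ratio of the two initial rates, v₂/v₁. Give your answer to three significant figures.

5.00

The fractional saturations are [S]/(Km+[S]) = 0.138/1.148 = 0.1202 and 1.52/2.530 = 0.6008.
v₂/v₁ is just their ratio: 0.6008/0.1202 = 5.00.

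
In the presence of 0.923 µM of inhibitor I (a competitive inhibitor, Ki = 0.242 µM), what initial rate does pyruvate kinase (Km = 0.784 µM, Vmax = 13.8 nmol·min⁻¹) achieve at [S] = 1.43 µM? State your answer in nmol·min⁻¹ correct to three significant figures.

3.79 nmol·min⁻¹

α = 1 + [I]/Ki = 1 + 0.923/0.242 = 4.814.
For a competitive inhibitor, Vmax is unchanged and the apparent Km becomes α·Km: Km,app = 3.77 µM, Vmax,app = 13.8 nmol·min⁻¹.
v = Vmax,app·[S]/(Km,app + [S]) = 13.8 × 1.43/(3.77 + 1.43) = 3.79 nmol·min⁻¹.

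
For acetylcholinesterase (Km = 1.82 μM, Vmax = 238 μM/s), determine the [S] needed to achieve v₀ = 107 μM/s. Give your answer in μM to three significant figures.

Rearranging v = Vmax[S]/(Km+[S]) gives [S] = Km·v/(Vmax − v).
[S] = 1.82 × 107 / (238 − 107) = 194.7/131.0 = 1.49 μM.

1.49 μM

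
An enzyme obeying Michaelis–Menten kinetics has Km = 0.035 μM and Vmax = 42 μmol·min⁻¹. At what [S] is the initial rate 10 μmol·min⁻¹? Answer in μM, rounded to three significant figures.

0.0109 μM

The required fractional saturation is v/Vmax = 10/42 = 0.2381.
Then [S]/(Km+[S]) = 0.2381 ⇒ [S] = 0.035 × 0.2381/(1 − 0.2381) = 0.0109 μM.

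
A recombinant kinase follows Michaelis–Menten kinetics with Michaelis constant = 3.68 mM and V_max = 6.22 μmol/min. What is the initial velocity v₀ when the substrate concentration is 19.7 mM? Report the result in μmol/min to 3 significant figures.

v = Vmax·[S]/(Km + [S]) = 6.22 × 19.7 / (3.68 + 19.7)
  = 122.5 / 23.38 = 5.24 μmol/min.

5.24 μmol/min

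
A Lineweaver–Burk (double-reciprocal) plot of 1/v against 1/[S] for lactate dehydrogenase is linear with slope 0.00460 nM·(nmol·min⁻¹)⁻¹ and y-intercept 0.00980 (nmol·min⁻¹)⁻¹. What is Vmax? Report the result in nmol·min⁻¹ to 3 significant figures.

The y-intercept of a Lineweaver–Burk plot equals 1/Vmax, so Vmax = 1/0.00980 = 102 nmol·min⁻¹.

102 nmol·min⁻¹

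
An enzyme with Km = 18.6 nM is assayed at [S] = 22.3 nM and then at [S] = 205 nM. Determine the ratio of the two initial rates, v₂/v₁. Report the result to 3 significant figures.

Since Vmax cancels, v₂/v₁ = [S]₂(Km+[S]₁) / [S]₁(Km+[S]₂).
= 205×(18.6+22.3) / (22.3×(18.6+205)) = 8385/4986 = 1.68.

1.68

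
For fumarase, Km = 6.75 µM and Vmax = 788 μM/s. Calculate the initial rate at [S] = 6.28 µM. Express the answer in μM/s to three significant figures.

v = Vmax·[S]/(Km + [S]) = 788 × 6.28 / (6.75 + 6.28)
  = 4949 / 13.03 = 380 μM/s.

380 μM/s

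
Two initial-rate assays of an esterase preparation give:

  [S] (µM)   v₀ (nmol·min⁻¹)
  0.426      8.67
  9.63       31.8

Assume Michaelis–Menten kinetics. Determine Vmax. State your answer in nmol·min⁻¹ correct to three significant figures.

In reciprocal form, 1/v = (Km/Vmax)·(1/[S]) + 1/Vmax. The two points give (1/[S], 1/v) = (2.347, 0.1153) and (0.1038, 0.03145).
Slope = (0.1153 − 0.03145)/(2.347 − 0.1038) = 0.03739; intercept = 0.1153 − 0.03739×2.347 = 0.02756.
Vmax = 1/intercept = 36.3 nmol·min⁻¹; Km = slope × Vmax = 0.03739 × 36.3 = 1.36 µM.

36.3 nmol·min⁻¹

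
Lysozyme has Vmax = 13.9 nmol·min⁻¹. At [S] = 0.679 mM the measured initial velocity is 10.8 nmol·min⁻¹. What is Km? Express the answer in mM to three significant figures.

v/Vmax = 10.8/13.9 = 0.7770 = [S]/(Km+[S]).
So Km + [S] = [S]/0.7770 = 0.8739 mM, giving Km = 0.8739 − 0.679 = 0.195 mM.

0.195 mM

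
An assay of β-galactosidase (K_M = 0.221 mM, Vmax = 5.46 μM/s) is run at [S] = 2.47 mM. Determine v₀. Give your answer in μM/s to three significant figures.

5.01 μM/s

v = Vmax·[S]/(Km + [S]) = 5.46 × 2.47 / (0.221 + 2.47)
  = 13.49 / 2.691 = 5.01 μM/s.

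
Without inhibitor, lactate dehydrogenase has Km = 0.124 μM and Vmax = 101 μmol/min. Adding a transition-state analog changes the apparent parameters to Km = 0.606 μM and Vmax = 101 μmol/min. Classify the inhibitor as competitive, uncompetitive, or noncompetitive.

Km increases (0.124 → 0.606 μM) while Vmax is unchanged — the hallmark of competitive inhibition.

competitive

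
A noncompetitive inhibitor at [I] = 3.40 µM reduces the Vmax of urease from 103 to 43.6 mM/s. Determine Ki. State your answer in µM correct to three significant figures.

2.50 µM

Noncompetitive: Vmax,app = Vmax/α with α = 1 + [I]/Ki.
α = Vmax/Vmax,app = 103/43.6 = 2.362.
Since α = 1 + [I]/Ki, [I]/Ki = 2.362 − 1 = 1.362 and Ki = 3.40/1.362 = 2.50 µM.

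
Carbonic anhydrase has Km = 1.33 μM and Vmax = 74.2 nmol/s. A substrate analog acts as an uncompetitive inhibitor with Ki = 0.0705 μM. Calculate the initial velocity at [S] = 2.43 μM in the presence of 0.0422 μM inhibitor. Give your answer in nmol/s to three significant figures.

34.6 nmol/s

With α = 1 + [I]/Ki = 1 + 0.0422/0.0705 = 1.599, the uncompetitive rate law is v = (Vmax/α)·[S] / (Km/α + [S]).
v = (74.2/1.599)×2.43 / (1.33/1.599 + 2.43) = 112.8/3.262 = 34.6 nmol/s.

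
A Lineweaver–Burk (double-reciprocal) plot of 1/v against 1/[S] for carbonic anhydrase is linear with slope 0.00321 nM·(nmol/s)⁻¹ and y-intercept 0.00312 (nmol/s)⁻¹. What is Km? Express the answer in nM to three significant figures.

1.03 nM

y-intercept = 1/Vmax ⇒ Vmax = 321 nmol/s; slope = Km/Vmax ⇒ Km = slope × Vmax.
Km = 0.00321 × 321 = 1.03 nM.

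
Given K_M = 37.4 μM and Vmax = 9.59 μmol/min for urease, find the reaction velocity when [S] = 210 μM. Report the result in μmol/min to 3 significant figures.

8.14 μmol/min

[S]/(Km+[S]) = 210/247.4 = 0.8488, the fractional saturation.
v = 0.8488 × Vmax = 0.8488 × 9.59 = 8.14 μmol/min.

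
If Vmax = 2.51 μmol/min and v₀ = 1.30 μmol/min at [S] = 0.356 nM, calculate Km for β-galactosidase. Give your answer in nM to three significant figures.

v/Vmax = 1.30/2.51 = 0.5179 = [S]/(Km+[S]).
So Km + [S] = [S]/0.5179 = 0.6874 nM, giving Km = 0.6874 − 0.356 = 0.331 nM.

0.331 nM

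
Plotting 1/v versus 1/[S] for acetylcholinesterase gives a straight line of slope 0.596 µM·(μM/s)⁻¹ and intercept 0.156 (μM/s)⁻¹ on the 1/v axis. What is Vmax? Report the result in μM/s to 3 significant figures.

The y-intercept of a Lineweaver–Burk plot equals 1/Vmax, so Vmax = 1/0.156 = 6.41 μM/s.

6.41 μM/s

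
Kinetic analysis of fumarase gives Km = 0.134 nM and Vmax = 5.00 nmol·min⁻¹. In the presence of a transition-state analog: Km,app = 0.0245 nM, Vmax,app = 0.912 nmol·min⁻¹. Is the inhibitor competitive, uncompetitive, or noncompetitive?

uncompetitive

Both Km and Vmax decrease by the same factor (~5.48-fold) — characteristic of uncompetitive inhibition.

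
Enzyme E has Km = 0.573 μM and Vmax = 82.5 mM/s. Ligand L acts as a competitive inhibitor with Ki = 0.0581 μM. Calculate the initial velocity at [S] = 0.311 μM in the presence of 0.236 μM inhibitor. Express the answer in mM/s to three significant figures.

7.99 mM/s

With α = 1 + [I]/Ki = 1 + 0.236/0.0581 = 5.062, the competitive rate law is v = Vmax[S] / (αKm + [S]).
v = 82.5×0.311 / (5.062×0.573 + 0.311) = 25.66/3.212 = 7.99 mM/s.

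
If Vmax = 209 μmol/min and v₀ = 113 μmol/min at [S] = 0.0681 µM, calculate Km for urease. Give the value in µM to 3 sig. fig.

From v = Vmax[S]/(Km+[S]), Km = [S](Vmax − v)/v.
Km = 0.0681 × (209 − 113) / 113 = 6.538/113 = 0.0579 µM.

0.0579 µM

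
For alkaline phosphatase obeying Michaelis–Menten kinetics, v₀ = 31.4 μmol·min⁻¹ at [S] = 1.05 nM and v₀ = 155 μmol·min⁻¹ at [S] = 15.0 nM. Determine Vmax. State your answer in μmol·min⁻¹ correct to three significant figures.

From v = Vmax[S]/(Km+[S]), each point gives Vmax = v(Km+[S])/[S].
Equating: 31.4(Km+1.05)/1.05 = 155(Km+15.0)/15.0.
29.90·Km + 31.4 = 10.33·Km + 155, so (29.90 − 10.33)·Km = 155 − 31.4.
Km = 123.6/19.57 = 6.32 nM; then Vmax = 31.4(6.32+1.05)/1.05 = 220 μmol·min⁻¹.

220 μmol·min⁻¹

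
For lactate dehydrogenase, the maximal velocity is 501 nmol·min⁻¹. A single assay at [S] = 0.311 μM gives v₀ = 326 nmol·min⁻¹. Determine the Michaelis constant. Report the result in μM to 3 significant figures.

v/Vmax = 326/501 = 0.6507 = [S]/(Km+[S]).
So Km + [S] = [S]/0.6507 = 0.4779 μM, giving Km = 0.4779 − 0.311 = 0.167 μM.

0.167 μM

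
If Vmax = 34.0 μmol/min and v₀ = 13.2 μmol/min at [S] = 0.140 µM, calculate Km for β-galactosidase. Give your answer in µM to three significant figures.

0.221 µM

v/Vmax = 13.2/34.0 = 0.3882 = [S]/(Km+[S]).
So Km + [S] = [S]/0.3882 = 0.3606 µM, giving Km = 0.3606 − 0.140 = 0.221 µM.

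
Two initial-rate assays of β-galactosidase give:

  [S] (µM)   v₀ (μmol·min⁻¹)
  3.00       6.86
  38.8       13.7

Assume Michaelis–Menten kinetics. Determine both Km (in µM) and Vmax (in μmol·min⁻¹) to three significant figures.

From v = Vmax[S]/(Km+[S]), each point gives Vmax = v(Km+[S])/[S].
Equating: 6.86(Km+3.00)/3.00 = 13.7(Km+38.8)/38.8.
2.287·Km + 6.86 = 0.3531·Km + 13.7, so (2.287 − 0.3531)·Km = 13.7 − 6.86.
Km = 6.840/1.934 = 3.54 µM; then Vmax = 6.86(3.54+3.00)/3.00 = 14.9 μmol·min⁻¹.

Km = 3.54 µM; Vmax = 14.9 μmol·min⁻¹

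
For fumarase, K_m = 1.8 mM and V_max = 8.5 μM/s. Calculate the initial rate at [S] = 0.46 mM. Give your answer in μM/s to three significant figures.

[S]/(Km+[S]) = 0.46/2.260 = 0.2035, the fractional saturation.
v = 0.2035 × Vmax = 0.2035 × 8.5 = 1.73 μM/s.

1.73 μM/s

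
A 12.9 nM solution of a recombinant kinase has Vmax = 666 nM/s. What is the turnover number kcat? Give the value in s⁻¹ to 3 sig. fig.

kcat = Vmax/[E]total = 666 nM/s / 12.9 nM = 51.6 s⁻¹.

51.6 s⁻¹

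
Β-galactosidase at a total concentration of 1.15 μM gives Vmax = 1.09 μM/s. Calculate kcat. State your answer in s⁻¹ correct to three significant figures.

0.948 s⁻¹

kcat = Vmax/[E]total = 1.09 μM/s / 1.15 μM = 0.948 s⁻¹.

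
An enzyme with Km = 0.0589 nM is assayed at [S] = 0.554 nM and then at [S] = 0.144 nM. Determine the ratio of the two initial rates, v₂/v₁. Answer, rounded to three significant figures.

The fractional saturations are [S]/(Km+[S]) = 0.554/0.6129 = 0.9039 and 0.144/0.2029 = 0.7097.
v₂/v₁ is just their ratio: 0.7097/0.9039 = 0.785.

0.785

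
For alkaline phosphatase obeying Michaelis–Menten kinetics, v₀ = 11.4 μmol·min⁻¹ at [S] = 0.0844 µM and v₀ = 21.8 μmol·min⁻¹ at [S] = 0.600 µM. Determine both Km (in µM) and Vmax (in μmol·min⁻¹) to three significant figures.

From v = Vmax[S]/(Km+[S]), each point gives Vmax = v(Km+[S])/[S].
Equating: 11.4(Km+0.0844)/0.0844 = 21.8(Km+0.600)/0.600.
135.1·Km + 11.4 = 36.33·Km + 21.8, so (135.1 − 36.33)·Km = 21.8 − 11.4.
Km = 10.40/98.74 = 0.105 µM; then Vmax = 11.4(0.105+0.0844)/0.0844 = 25.6 μmol·min⁻¹.

Km = 0.105 µM; Vmax = 25.6 μmol·min⁻¹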